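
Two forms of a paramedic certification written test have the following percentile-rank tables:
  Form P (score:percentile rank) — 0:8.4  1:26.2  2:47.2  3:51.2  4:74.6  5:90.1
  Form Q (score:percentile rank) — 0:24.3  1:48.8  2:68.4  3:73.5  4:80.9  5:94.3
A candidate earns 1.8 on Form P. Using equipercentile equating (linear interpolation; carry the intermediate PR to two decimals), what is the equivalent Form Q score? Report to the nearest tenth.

0.8

PR of 1.8 on Form P: 26.2 + (1.8 − 1)/(2 − 1) × (47.2 − 26.2) = 43.00
On Form Q, PR 43.00 falls between score 0 (PR 24.3) and 1 (PR 48.8).
Interpolate: 0 + (43.00 − 24.3)/(48.8 − 24.3) × (1 − 0) = 0.8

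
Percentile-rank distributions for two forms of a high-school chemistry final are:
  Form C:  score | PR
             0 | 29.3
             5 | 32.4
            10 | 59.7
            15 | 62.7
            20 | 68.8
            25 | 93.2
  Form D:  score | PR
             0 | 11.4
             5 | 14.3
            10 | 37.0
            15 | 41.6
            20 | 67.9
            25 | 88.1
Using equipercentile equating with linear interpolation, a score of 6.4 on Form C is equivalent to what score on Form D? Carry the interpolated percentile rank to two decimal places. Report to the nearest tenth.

PR of 6.4 on Form C: 32.4 + (6.4 − 5)/(10 − 5) × (59.7 − 32.4) = 40.04
On Form D, PR 40.04 falls between score 10 (PR 37.0) and 15 (PR 41.6).
Interpolate: 10 + (40.04 − 37.0)/(41.6 − 37.0) × (15 − 10) = 13.3

13.3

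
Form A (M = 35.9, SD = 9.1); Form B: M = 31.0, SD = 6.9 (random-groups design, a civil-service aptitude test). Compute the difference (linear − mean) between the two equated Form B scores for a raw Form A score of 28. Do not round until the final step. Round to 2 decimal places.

Mean-equated: 28 + (31.0 − 35.9) = 23.10
Linear-equated: (6.9/9.1)(28 − 35.9) + 31.0 = 25.010
Difference = 25.010 − 23.10 = 1.91

1.91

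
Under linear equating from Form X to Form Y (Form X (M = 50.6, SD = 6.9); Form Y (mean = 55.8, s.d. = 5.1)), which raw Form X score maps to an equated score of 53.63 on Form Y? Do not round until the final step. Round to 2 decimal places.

Invert y = (SD_Y/SD_X)(x − M_X) + M_Y:
x = (SD_X/SD_Y)(y − M_Y) + M_X = (6.9/5.1)(53.63 − 55.8) + 50.6
x = 1.352941 × -2.170 + 50.6 = 47.66

47.66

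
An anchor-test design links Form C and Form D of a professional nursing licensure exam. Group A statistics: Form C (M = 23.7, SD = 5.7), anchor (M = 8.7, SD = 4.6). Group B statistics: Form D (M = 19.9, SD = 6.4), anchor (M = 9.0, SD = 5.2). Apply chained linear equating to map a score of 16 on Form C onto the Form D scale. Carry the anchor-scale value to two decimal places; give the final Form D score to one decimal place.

Form C → anchor (Group A): v = (4.6/5.7)(16 − 23.7) + 8.7 = 2.49
anchor → Form D (Group B): y = (6.4/5.2)(2.49 − 9.0) + 19.9 = 11.9

11.9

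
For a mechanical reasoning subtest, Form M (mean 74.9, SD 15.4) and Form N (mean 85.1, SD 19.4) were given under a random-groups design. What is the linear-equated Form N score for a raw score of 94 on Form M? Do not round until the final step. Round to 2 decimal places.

109.16

Linear equating: y = (SD_Y/SD_X)(x − M_X) + M_Y
y = (19.4/15.4)(94 − 74.9) + 85.1
y = 1.259740 × 19.1 + 85.1 = 24.0610 + 85.1 = 109.16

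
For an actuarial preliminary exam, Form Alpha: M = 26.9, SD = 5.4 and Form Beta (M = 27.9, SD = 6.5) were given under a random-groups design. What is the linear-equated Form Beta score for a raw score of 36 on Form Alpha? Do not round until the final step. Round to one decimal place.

Linear equating: y = (SD_Y/SD_X)(x − M_X) + M_Y
y = (6.5/5.4)(36 − 26.9) + 27.9
y = 1.203704 × 9.1 + 27.9 = 10.9537 + 27.9 = 38.9

38.9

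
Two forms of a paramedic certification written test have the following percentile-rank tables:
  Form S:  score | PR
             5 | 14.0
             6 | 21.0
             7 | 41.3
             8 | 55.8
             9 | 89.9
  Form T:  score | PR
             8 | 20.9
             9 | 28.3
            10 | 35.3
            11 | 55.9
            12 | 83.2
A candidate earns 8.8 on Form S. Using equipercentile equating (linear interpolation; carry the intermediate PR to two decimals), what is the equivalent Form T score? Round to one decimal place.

PR of 8.8 on Form S: 55.8 + (8.8 − 8)/(9 − 8) × (89.9 − 55.8) = 83.08
On Form T, PR 83.08 falls between score 11 (PR 55.9) and 12 (PR 83.2).
Interpolate: 11 + (83.08 − 55.9)/(83.2 − 55.9) × (12 − 11) = 12.0

12.0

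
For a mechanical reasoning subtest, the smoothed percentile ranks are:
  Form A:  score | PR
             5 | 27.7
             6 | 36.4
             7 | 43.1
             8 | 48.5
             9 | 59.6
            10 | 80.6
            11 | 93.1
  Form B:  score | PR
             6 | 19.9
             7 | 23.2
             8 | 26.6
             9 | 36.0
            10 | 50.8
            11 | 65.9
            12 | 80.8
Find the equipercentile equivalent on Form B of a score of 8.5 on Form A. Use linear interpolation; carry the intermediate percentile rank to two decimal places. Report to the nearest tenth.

PR of 8.5 on Form A: 48.5 + (8.5 − 8)/(9 − 8) × (59.6 − 48.5) = 54.05
On Form B, PR 54.05 falls between score 10 (PR 50.8) and 11 (PR 65.9).
Interpolate: 10 + (54.05 − 50.8)/(65.9 − 50.8) × (11 − 10) = 10.2

10.2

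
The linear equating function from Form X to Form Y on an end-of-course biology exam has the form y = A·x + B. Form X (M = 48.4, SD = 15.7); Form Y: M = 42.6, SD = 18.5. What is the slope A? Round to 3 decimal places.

A = SD_Y / SD_X = 18.5 / 15.7 = 1.178

1.178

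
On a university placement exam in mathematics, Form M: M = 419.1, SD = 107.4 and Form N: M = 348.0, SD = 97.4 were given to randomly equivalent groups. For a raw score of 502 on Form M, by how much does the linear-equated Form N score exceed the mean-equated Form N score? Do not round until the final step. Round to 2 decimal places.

-7.72

Mean-equated: 502 + (348.0 − 419.1) = 430.90
Linear-equated: (97.4/107.4)(502 − 419.1) + 348.0 = 423.181
Difference = 423.181 − 430.90 = -7.72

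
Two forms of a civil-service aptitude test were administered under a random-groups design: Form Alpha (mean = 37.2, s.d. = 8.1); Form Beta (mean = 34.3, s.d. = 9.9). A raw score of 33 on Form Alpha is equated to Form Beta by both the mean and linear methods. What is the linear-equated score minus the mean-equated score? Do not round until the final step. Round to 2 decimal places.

-0.93

Mean-equated: 33 + (34.3 − 37.2) = 30.10
Linear-equated: (9.9/8.1)(33 − 37.2) + 34.3 = 29.167
Difference = 29.167 − 30.10 = -0.93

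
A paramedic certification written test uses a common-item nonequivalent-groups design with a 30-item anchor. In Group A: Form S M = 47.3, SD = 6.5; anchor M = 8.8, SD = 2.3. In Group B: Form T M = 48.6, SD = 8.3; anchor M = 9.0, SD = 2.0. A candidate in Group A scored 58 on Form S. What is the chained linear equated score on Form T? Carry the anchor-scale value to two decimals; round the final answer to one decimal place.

63.5

Form S → anchor (Group A): v = (2.3/6.5)(58 − 47.3) + 8.8 = 12.59
anchor → Form T (Group B): y = (8.3/2.0)(12.59 − 9.0) + 48.6 = 63.5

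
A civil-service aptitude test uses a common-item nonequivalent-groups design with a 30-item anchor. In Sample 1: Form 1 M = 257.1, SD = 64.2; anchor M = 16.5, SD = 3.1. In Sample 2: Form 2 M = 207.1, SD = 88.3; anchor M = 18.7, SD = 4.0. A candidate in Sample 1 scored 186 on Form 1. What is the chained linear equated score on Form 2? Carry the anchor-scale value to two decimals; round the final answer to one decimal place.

Form 1 → anchor (Sample 1): v = (3.1/64.2)(186 − 257.1) + 16.5 = 13.07
anchor → Form 2 (Sample 2): y = (88.3/4.0)(13.07 − 18.7) + 207.1 = 82.8

82.8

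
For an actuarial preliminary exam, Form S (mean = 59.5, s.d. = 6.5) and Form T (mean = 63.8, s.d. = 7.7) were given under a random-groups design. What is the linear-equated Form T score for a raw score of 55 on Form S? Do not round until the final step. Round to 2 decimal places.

Linear equating: y = (SD_Y/SD_X)(x − M_X) + M_Y
y = (7.7/6.5)(55 − 59.5) + 63.8
y = 1.184615 × -4.5 + 63.8 = -5.3308 + 63.8 = 58.47

58.47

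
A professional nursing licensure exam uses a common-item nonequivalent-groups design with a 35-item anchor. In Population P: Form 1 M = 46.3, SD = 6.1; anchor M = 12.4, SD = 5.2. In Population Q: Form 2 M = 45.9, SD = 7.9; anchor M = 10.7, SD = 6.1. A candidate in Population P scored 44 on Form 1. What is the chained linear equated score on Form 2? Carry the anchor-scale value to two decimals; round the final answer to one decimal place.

Form 1 → anchor (Population P): v = (5.2/6.1)(44 − 46.3) + 12.4 = 10.44
anchor → Form 2 (Population Q): y = (7.9/6.1)(10.44 − 10.7) + 45.9 = 45.6

45.6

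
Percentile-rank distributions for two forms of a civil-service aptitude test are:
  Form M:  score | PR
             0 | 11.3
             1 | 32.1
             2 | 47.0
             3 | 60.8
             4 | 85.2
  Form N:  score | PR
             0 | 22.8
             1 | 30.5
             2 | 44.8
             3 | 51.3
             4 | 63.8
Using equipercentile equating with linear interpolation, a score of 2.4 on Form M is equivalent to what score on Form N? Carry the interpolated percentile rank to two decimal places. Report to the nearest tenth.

PR of 2.4 on Form M: 47.0 + (2.4 − 2)/(3 − 2) × (60.8 − 47.0) = 52.52
On Form N, PR 52.52 falls between score 3 (PR 51.3) and 4 (PR 63.8).
Interpolate: 3 + (52.52 − 51.3)/(63.8 − 51.3) × (4 − 3) = 3.1

3.1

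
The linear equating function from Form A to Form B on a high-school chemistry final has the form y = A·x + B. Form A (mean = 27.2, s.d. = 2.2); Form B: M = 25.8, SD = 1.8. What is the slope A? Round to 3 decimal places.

A = SD_Y / SD_X = 1.8 / 2.2 = 0.818

0.818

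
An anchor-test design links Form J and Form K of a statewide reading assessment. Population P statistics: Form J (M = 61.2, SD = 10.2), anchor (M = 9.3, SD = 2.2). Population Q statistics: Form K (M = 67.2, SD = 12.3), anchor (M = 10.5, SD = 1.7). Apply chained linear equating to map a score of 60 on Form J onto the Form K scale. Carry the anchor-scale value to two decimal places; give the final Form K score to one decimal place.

56.6

Form J → anchor (Population P): v = (2.2/10.2)(60 − 61.2) + 9.3 = 9.04
anchor → Form K (Population Q): y = (12.3/1.7)(9.04 − 10.5) + 67.2 = 56.6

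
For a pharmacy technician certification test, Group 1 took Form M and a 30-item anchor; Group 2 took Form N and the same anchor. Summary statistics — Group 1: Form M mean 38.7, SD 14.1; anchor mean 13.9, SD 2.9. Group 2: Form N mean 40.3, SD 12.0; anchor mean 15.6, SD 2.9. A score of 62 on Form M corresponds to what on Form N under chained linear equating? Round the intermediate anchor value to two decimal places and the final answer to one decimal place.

53.1

Form M → anchor (Group 1): v = (2.9/14.1)(62 − 38.7) + 13.9 = 18.69
anchor → Form N (Group 2): y = (12.0/2.9)(18.69 − 15.6) + 40.3 = 53.1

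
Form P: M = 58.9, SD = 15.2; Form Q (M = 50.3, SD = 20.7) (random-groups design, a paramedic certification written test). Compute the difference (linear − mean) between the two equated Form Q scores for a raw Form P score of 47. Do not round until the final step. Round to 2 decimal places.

Mean-equated: 47 + (50.3 − 58.9) = 38.40
Linear-equated: (20.7/15.2)(47 − 58.9) + 50.3 = 34.094
Difference = 34.094 − 38.40 = -4.31

-4.31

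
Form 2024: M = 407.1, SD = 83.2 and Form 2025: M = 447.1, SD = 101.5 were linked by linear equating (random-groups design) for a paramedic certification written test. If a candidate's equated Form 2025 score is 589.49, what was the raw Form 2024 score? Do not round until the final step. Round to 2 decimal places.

523.82

Invert y = (SD_Y/SD_X)(x − M_X) + M_Y:
x = (SD_X/SD_Y)(y − M_Y) + M_X = (83.2/101.5)(589.49 − 447.1) + 407.1
x = 0.819704 × 142.390 + 407.1 = 523.82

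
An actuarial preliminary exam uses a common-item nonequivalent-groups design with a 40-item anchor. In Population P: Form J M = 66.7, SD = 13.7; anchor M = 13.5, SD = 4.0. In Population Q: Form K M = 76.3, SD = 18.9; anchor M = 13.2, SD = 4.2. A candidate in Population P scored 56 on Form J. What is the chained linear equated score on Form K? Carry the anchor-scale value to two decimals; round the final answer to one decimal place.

Form J → anchor (Population P): v = (4.0/13.7)(56 − 66.7) + 13.5 = 10.38
anchor → Form K (Population Q): y = (18.9/4.2)(10.38 − 13.2) + 76.3 = 63.6

63.6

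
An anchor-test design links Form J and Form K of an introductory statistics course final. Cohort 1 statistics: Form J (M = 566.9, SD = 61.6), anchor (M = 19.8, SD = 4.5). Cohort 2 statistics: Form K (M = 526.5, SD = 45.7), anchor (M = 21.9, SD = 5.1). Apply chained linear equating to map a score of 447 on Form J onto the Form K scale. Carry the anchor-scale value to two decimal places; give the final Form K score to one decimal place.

Form J → anchor (Cohort 1): v = (4.5/61.6)(447 − 566.9) + 19.8 = 11.04
anchor → Form K (Cohort 2): y = (45.7/5.1)(11.04 − 21.9) + 526.5 = 429.2

429.2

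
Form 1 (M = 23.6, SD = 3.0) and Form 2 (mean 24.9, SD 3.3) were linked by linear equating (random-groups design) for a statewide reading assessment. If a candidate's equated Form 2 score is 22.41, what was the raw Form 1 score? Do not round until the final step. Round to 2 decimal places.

21.34

Invert y = (SD_Y/SD_X)(x − M_X) + M_Y:
x = (SD_X/SD_Y)(y − M_Y) + M_X = (3.0/3.3)(22.41 − 24.9) + 23.6
x = 0.909091 × -2.490 + 23.6 = 21.34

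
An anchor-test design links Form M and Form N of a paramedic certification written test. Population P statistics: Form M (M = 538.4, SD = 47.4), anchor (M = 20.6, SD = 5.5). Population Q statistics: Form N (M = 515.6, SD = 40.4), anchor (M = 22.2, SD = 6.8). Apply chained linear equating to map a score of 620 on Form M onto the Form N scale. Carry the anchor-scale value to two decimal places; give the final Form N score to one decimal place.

562.4

Form M → anchor (Population P): v = (5.5/47.4)(620 − 538.4) + 20.6 = 30.07
anchor → Form N (Population Q): y = (40.4/6.8)(30.07 − 22.2) + 515.6 = 562.4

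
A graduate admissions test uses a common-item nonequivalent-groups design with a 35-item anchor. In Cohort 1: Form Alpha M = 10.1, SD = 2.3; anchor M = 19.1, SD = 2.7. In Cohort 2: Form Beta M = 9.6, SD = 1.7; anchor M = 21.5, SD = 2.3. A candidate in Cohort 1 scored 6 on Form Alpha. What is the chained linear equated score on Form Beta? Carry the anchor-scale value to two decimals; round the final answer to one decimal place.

4.3

Form Alpha → anchor (Cohort 1): v = (2.7/2.3)(6 − 10.1) + 19.1 = 14.29
anchor → Form Beta (Cohort 2): y = (1.7/2.3)(14.29 − 21.5) + 9.6 = 4.3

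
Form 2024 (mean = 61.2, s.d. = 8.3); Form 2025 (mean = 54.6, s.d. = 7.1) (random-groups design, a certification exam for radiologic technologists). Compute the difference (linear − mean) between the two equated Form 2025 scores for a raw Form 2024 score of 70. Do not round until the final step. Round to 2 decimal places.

Mean-equated: 70 + (54.6 − 61.2) = 63.40
Linear-equated: (7.1/8.3)(70 − 61.2) + 54.6 = 62.128
Difference = 62.128 − 63.40 = -1.27

-1.27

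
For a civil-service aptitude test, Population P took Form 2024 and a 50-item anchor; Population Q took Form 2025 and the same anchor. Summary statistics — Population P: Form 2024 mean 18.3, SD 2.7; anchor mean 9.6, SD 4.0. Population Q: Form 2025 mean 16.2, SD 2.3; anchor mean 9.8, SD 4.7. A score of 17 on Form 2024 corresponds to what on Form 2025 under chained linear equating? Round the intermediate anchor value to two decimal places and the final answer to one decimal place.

Form 2024 → anchor (Population P): v = (4.0/2.7)(17 − 18.3) + 9.6 = 7.67
anchor → Form 2025 (Population Q): y = (2.3/4.7)(7.67 − 9.8) + 16.2 = 15.2

15.2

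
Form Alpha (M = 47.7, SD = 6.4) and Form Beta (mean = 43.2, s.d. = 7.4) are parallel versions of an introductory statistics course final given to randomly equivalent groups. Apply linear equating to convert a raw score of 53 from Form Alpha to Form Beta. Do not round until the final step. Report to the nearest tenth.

49.3

Linear equating: y = (SD_Y/SD_X)(x − M_X) + M_Y
y = (7.4/6.4)(53 − 47.7) + 43.2
y = 1.156250 × 5.3 + 43.2 = 6.1281 + 43.2 = 49.3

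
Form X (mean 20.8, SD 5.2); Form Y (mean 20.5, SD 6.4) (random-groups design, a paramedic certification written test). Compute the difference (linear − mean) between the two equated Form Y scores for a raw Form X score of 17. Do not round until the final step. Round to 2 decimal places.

Mean-equated: 17 + (20.5 − 20.8) = 16.70
Linear-equated: (6.4/5.2)(17 − 20.8) + 20.5 = 15.823
Difference = 15.823 − 16.70 = -0.88

-0.88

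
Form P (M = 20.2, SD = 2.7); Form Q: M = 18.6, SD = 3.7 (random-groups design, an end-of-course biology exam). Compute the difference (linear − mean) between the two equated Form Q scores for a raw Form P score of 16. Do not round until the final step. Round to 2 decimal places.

Mean-equated: 16 + (18.6 − 20.2) = 14.40
Linear-equated: (3.7/2.7)(16 − 20.2) + 18.6 = 12.844
Difference = 12.844 − 14.40 = -1.56

-1.56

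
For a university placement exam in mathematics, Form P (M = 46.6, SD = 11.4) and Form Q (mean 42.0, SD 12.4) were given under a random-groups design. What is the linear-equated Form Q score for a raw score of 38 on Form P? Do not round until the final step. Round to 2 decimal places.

Linear equating: y = (SD_Y/SD_X)(x − M_X) + M_Y
y = (12.4/11.4)(38 − 46.6) + 42.0
y = 1.087719 × -8.6 + 42.0 = -9.3544 + 42.0 = 32.65

32.65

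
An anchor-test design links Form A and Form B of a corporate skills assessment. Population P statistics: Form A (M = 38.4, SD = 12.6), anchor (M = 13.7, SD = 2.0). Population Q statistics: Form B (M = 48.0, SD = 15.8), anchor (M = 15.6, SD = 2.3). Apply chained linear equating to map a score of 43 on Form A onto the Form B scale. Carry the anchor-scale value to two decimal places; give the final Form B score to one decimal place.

40.0

Form A → anchor (Population P): v = (2.0/12.6)(43 − 38.4) + 13.7 = 14.43
anchor → Form B (Population Q): y = (15.8/2.3)(14.43 − 15.6) + 48.0 = 40.0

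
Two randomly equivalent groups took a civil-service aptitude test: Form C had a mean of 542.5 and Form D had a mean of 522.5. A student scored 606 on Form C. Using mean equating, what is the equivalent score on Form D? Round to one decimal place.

586.0

Mean equating: y = x + (M_Y − M_X) = 606 + (522.5 − 542.5) = 586.0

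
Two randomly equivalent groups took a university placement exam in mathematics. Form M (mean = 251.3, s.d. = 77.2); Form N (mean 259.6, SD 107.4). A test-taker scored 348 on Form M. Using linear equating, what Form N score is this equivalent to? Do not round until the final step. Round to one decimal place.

394.1

Linear equating: y = (SD_Y/SD_X)(x − M_X) + M_Y
y = (107.4/77.2)(348 − 251.3) + 259.6
y = 1.391192 × 96.7 + 259.6 = 134.5282 + 259.6 = 394.1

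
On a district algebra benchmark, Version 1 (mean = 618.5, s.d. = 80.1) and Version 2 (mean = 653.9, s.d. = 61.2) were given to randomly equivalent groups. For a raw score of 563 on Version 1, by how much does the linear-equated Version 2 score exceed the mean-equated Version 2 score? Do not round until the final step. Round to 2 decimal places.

Mean-equated: 563 + (653.9 − 618.5) = 598.40
Linear-equated: (61.2/80.1)(563 − 618.5) + 653.9 = 611.496
Difference = 611.496 − 598.40 = 13.10

13.10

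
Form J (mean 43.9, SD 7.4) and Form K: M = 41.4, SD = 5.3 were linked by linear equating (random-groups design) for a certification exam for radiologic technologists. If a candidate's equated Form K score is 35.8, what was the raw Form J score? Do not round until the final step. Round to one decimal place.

36.1

Invert y = (SD_Y/SD_X)(x − M_X) + M_Y:
x = (SD_X/SD_Y)(y − M_Y) + M_X = (7.4/5.3)(35.8 − 41.4) + 43.9
x = 1.396226 × -5.600 + 43.9 = 36.1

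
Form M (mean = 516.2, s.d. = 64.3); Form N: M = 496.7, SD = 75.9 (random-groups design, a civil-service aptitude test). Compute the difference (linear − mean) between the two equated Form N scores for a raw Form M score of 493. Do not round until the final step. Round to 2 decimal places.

-4.19

Mean-equated: 493 + (496.7 − 516.2) = 473.50
Linear-equated: (75.9/64.3)(493 − 516.2) + 496.7 = 469.315
Difference = 469.315 − 473.50 = -4.19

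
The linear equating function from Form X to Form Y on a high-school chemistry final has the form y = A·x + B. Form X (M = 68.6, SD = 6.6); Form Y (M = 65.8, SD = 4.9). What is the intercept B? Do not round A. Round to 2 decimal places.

A = SD_Y / SD_X = 4.9 / 6.6 = 0.742424
B = M_Y − A·M_X = 65.8 − 0.742424 × 68.6 = 14.87

14.87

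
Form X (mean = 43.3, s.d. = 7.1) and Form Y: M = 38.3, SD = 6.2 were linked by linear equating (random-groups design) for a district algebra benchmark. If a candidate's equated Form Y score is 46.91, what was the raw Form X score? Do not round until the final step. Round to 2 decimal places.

53.16

Invert y = (SD_Y/SD_X)(x − M_X) + M_Y:
x = (SD_X/SD_Y)(y − M_Y) + M_X = (7.1/6.2)(46.91 − 38.3) + 43.3
x = 1.145161 × 8.610 + 43.3 = 53.16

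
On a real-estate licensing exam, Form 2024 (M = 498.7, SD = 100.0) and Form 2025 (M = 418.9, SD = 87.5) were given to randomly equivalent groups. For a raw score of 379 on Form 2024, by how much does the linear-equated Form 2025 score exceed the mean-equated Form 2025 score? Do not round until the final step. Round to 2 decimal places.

14.96

Mean-equated: 379 + (418.9 − 498.7) = 299.20
Linear-equated: (87.5/100.0)(379 − 498.7) + 418.9 = 314.163
Difference = 314.163 − 299.20 = 14.96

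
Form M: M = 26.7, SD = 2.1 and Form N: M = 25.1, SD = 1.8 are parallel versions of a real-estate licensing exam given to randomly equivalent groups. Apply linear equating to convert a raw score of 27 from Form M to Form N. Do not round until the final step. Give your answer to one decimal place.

25.4

Linear equating: y = (SD_Y/SD_X)(x − M_X) + M_Y
y = (1.8/2.1)(27 − 26.7) + 25.1
y = 0.857143 × 0.3 + 25.1 = 0.2571 + 25.1 = 25.4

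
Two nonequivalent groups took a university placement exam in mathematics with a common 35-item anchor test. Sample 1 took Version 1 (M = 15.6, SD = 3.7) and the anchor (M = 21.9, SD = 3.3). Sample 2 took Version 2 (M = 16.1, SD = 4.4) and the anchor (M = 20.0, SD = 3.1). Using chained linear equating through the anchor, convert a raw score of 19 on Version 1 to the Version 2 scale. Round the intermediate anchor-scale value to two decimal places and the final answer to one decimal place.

Version 1 → anchor (Sample 1): v = (3.3/3.7)(19 − 15.6) + 21.9 = 24.93
anchor → Version 2 (Sample 2): y = (4.4/3.1)(24.93 − 20.0) + 16.1 = 23.1

23.1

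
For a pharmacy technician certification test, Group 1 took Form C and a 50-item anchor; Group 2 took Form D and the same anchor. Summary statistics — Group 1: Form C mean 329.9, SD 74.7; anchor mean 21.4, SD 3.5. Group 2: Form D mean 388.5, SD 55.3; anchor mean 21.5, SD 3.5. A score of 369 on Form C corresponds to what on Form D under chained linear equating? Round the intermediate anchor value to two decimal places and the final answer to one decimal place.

Form C → anchor (Group 1): v = (3.5/74.7)(369 − 329.9) + 21.4 = 23.23
anchor → Form D (Group 2): y = (55.3/3.5)(23.23 − 21.5) + 388.5 = 415.8

415.8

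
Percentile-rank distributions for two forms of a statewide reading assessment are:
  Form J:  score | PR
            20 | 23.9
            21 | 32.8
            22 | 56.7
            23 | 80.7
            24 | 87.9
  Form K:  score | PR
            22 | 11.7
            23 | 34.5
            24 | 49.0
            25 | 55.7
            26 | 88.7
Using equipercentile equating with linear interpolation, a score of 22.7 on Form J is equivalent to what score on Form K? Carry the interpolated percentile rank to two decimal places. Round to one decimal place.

PR of 22.7 on Form J: 56.7 + (22.7 − 22)/(23 − 22) × (80.7 − 56.7) = 73.50
On Form K, PR 73.50 falls between score 25 (PR 55.7) and 26 (PR 88.7).
Interpolate: 25 + (73.50 − 55.7)/(88.7 − 55.7) × (26 − 25) = 25.5

25.5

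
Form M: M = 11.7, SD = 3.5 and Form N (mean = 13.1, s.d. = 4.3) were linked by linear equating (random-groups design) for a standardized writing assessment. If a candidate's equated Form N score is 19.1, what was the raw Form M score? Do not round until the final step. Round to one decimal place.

16.6

Invert y = (SD_Y/SD_X)(x − M_X) + M_Y:
x = (SD_X/SD_Y)(y − M_Y) + M_X = (3.5/4.3)(19.1 − 13.1) + 11.7
x = 0.813953 × 6.000 + 11.7 = 16.6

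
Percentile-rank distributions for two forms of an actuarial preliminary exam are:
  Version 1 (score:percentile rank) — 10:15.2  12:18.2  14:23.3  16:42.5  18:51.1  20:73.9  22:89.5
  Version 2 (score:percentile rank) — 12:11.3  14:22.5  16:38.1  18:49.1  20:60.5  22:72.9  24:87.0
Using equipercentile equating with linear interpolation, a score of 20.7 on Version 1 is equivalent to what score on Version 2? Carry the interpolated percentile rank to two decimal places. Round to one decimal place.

PR of 20.7 on Version 1: 73.9 + (20.7 − 20)/(22 − 20) × (89.5 − 73.9) = 79.36
On Version 2, PR 79.36 falls between score 22 (PR 72.9) and 24 (PR 87.0).
Interpolate: 22 + (79.36 − 72.9)/(87.0 − 72.9) × (24 − 22) = 22.9

22.9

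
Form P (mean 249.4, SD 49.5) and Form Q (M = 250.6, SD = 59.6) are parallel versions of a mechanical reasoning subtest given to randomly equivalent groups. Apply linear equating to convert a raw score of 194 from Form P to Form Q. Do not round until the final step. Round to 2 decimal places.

Linear equating: y = (SD_Y/SD_X)(x − M_X) + M_Y
y = (59.6/49.5)(194 − 249.4) + 250.6
y = 1.204040 × -55.4 + 250.6 = -66.7038 + 250.6 = 183.90

183.90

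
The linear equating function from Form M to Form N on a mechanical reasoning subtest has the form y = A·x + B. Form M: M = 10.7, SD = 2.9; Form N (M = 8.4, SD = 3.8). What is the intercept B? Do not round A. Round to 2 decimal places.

A = SD_Y / SD_X = 3.8 / 2.9 = 1.310345
B = M_Y − A·M_X = 8.4 − 1.310345 × 10.7 = -5.62

-5.62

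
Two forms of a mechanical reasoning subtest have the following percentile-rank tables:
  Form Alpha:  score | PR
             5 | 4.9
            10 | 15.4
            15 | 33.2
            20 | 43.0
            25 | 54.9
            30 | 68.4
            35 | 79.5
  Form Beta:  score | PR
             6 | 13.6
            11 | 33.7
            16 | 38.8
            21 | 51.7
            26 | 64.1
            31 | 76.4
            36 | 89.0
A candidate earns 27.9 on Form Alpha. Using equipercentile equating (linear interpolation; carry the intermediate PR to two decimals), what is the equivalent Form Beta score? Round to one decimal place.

25.4

PR of 27.9 on Form Alpha: 54.9 + (27.9 − 25)/(30 − 25) × (68.4 − 54.9) = 62.73
On Form Beta, PR 62.73 falls between score 21 (PR 51.7) and 26 (PR 64.1).
Interpolate: 21 + (62.73 − 51.7)/(64.1 − 51.7) × (26 − 21) = 25.4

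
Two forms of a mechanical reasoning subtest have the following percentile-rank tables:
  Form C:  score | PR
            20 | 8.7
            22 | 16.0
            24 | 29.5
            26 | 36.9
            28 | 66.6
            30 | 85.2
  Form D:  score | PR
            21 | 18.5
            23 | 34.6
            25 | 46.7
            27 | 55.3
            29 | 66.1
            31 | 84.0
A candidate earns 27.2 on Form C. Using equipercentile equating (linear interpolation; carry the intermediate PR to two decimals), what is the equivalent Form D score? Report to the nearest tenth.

26.9

PR of 27.2 on Form C: 36.9 + (27.2 − 26)/(28 − 26) × (66.6 − 36.9) = 54.72
On Form D, PR 54.72 falls between score 25 (PR 46.7) and 27 (PR 55.3).
Interpolate: 25 + (54.72 − 46.7)/(55.3 − 46.7) × (27 − 25) = 26.9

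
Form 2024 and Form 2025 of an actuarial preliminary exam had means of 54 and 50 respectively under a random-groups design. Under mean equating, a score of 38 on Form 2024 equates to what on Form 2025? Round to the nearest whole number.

34

Mean equating: y = x + (M_Y − M_X) = 38 + (50 − 54) = 34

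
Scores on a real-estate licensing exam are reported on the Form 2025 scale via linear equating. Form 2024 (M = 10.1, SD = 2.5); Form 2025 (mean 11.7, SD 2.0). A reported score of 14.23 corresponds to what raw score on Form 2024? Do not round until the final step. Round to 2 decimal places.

13.26

Invert y = (SD_Y/SD_X)(x − M_X) + M_Y:
x = (SD_X/SD_Y)(y − M_Y) + M_X = (2.5/2.0)(14.23 − 11.7) + 10.1
x = 1.250000 × 2.530 + 10.1 = 13.26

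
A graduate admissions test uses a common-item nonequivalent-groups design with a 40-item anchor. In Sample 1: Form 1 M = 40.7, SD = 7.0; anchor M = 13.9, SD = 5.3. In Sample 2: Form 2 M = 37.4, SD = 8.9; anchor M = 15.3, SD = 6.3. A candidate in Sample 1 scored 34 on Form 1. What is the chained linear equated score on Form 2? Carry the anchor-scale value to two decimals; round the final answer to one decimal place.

Form 1 → anchor (Sample 1): v = (5.3/7.0)(34 − 40.7) + 13.9 = 8.83
anchor → Form 2 (Sample 2): y = (8.9/6.3)(8.83 − 15.3) + 37.4 = 28.3

28.3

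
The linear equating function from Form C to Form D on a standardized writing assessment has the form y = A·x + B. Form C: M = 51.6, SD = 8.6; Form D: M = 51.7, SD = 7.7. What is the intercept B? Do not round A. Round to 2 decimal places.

A = SD_Y / SD_X = 7.7 / 8.6 = 0.895349
B = M_Y − A·M_X = 51.7 − 0.895349 × 51.6 = 5.50

5.50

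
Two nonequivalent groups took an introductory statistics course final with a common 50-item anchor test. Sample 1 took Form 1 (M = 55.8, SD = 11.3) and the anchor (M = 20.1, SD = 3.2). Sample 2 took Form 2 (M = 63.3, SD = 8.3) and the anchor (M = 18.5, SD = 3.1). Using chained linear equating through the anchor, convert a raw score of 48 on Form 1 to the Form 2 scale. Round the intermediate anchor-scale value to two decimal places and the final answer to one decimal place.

Form 1 → anchor (Sample 1): v = (3.2/11.3)(48 − 55.8) + 20.1 = 17.89
anchor → Form 2 (Sample 2): y = (8.3/3.1)(17.89 − 18.5) + 63.3 = 61.7

61.7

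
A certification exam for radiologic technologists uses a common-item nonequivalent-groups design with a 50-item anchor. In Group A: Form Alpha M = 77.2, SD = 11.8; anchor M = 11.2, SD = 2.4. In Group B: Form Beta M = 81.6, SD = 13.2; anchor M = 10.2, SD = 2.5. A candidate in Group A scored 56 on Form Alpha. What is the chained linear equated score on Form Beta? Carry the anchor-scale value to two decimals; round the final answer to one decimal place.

Form Alpha → anchor (Group A): v = (2.4/11.8)(56 − 77.2) + 11.2 = 6.89
anchor → Form Beta (Group B): y = (13.2/2.5)(6.89 − 10.2) + 81.6 = 64.1

64.1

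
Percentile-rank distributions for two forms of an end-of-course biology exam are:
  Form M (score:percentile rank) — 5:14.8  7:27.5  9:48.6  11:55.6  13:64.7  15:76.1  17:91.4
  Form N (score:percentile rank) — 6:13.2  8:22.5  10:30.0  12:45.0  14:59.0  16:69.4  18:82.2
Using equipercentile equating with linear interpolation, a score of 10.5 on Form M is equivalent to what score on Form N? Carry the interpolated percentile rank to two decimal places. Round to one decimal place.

PR of 10.5 on Form M: 48.6 + (10.5 − 9)/(11 − 9) × (55.6 − 48.6) = 53.85
On Form N, PR 53.85 falls between score 12 (PR 45.0) and 14 (PR 59.0).
Interpolate: 12 + (53.85 − 45.0)/(59.0 − 45.0) × (14 − 12) = 13.3

13.3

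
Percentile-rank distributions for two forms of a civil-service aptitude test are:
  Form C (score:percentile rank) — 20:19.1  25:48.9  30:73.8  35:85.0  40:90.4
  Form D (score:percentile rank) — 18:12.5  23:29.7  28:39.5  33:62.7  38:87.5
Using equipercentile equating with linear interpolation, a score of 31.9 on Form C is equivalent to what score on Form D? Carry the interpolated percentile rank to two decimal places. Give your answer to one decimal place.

36.1

PR of 31.9 on Form C: 73.8 + (31.9 − 30)/(35 − 30) × (85.0 − 73.8) = 78.06
On Form D, PR 78.06 falls between score 33 (PR 62.7) and 38 (PR 87.5).
Interpolate: 33 + (78.06 − 62.7)/(87.5 − 62.7) × (38 − 33) = 36.1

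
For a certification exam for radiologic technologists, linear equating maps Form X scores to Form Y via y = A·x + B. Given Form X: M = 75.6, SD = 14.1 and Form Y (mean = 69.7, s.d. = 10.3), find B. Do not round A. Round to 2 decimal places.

14.47

A = SD_Y / SD_X = 10.3 / 14.1 = 0.730496
B = M_Y − A·M_X = 69.7 − 0.730496 × 75.6 = 14.47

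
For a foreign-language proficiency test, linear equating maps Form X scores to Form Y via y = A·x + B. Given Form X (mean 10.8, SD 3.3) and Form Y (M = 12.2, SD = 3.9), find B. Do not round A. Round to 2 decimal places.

-0.56

A = SD_Y / SD_X = 3.9 / 3.3 = 1.181818
B = M_Y − A·M_X = 12.2 − 1.181818 × 10.8 = -0.56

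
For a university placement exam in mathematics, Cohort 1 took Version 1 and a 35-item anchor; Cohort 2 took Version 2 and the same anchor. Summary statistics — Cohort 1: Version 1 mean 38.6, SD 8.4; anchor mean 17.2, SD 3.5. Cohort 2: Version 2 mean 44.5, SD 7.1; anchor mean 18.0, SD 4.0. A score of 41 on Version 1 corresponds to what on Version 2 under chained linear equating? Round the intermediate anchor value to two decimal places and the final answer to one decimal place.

44.9

Version 1 → anchor (Cohort 1): v = (3.5/8.4)(41 − 38.6) + 17.2 = 18.20
anchor → Version 2 (Cohort 2): y = (7.1/4.0)(18.20 − 18.0) + 44.5 = 44.9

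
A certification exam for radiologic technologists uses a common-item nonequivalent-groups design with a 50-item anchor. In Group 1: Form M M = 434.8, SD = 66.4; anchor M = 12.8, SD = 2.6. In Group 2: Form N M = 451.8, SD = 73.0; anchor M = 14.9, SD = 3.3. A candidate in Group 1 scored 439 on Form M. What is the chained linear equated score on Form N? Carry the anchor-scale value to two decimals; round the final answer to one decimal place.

408.9

Form M → anchor (Group 1): v = (2.6/66.4)(439 − 434.8) + 12.8 = 12.96
anchor → Form N (Group 2): y = (73.0/3.3)(12.96 − 14.9) + 451.8 = 408.9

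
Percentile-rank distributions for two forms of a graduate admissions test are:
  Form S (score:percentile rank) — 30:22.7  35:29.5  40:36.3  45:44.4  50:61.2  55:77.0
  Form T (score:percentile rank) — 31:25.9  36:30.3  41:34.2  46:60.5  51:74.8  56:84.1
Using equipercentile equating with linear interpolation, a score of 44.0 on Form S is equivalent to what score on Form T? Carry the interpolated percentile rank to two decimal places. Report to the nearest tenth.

PR of 44.0 on Form S: 36.3 + (44.0 − 40)/(45 − 40) × (44.4 − 36.3) = 42.78
On Form T, PR 42.78 falls between score 41 (PR 34.2) and 46 (PR 60.5).
Interpolate: 41 + (42.78 − 34.2)/(60.5 − 34.2) × (46 − 41) = 42.6

42.6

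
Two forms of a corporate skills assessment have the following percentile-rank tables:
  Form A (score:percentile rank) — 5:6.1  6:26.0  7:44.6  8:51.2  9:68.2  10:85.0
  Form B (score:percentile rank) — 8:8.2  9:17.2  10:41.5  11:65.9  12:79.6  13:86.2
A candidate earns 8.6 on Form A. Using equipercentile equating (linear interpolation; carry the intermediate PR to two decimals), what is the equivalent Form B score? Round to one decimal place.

PR of 8.6 on Form A: 51.2 + (8.6 − 8)/(9 − 8) × (68.2 − 51.2) = 61.40
On Form B, PR 61.40 falls between score 10 (PR 41.5) and 11 (PR 65.9).
Interpolate: 10 + (61.40 − 41.5)/(65.9 − 41.5) × (11 − 10) = 10.8

10.8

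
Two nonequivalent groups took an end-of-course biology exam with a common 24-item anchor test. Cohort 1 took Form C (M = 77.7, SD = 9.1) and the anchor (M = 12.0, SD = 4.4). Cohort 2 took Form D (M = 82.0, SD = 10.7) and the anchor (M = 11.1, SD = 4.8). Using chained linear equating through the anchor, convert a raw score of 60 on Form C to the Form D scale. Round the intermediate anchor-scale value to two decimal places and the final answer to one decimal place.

64.9

Form C → anchor (Cohort 1): v = (4.4/9.1)(60 − 77.7) + 12.0 = 3.44
anchor → Form D (Cohort 2): y = (10.7/4.8)(3.44 − 11.1) + 82.0 = 64.9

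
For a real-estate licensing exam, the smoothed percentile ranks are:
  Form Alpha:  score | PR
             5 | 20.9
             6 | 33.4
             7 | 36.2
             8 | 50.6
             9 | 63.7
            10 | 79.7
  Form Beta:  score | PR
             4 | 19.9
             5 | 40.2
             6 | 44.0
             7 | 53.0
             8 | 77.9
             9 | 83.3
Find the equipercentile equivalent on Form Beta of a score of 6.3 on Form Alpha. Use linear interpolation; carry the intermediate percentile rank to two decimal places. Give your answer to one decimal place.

PR of 6.3 on Form Alpha: 33.4 + (6.3 − 6)/(7 − 6) × (36.2 − 33.4) = 34.24
On Form Beta, PR 34.24 falls between score 4 (PR 19.9) and 5 (PR 40.2).
Interpolate: 4 + (34.24 − 19.9)/(40.2 − 19.9) × (5 − 4) = 4.7

4.7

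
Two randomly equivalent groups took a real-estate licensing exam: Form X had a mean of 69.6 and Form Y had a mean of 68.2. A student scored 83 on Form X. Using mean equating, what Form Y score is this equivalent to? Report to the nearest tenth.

81.6

Mean equating: y = x + (M_Y − M_X) = 83 + (68.2 − 69.6) = 81.6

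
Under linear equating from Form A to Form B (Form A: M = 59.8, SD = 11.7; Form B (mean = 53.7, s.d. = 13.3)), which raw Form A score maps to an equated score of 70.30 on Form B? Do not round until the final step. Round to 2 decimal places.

Invert y = (SD_Y/SD_X)(x − M_X) + M_Y:
x = (SD_X/SD_Y)(y − M_Y) + M_X = (11.7/13.3)(70.30 − 53.7) + 59.8
x = 0.879699 × 16.600 + 59.8 = 74.40

74.40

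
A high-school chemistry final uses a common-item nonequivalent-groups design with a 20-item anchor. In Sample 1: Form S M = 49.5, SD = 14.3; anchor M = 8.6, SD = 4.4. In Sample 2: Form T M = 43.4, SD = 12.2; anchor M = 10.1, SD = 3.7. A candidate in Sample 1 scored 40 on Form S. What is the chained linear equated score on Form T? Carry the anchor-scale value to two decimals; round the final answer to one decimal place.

28.8

Form S → anchor (Sample 1): v = (4.4/14.3)(40 − 49.5) + 8.6 = 5.68
anchor → Form T (Sample 2): y = (12.2/3.7)(5.68 − 10.1) + 43.4 = 28.8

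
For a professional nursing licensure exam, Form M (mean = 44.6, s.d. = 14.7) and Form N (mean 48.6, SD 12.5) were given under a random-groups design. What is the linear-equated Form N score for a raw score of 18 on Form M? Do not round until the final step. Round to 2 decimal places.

25.98

Linear equating: y = (SD_Y/SD_X)(x − M_X) + M_Y
y = (12.5/14.7)(18 − 44.6) + 48.6
y = 0.850340 × -26.6 + 48.6 = -22.6190 + 48.6 = 25.98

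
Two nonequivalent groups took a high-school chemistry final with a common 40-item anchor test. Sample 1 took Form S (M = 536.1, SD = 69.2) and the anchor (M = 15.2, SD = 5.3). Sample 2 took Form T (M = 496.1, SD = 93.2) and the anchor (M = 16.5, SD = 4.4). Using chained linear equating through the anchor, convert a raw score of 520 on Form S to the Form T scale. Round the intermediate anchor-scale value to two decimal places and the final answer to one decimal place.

442.5

Form S → anchor (Sample 1): v = (5.3/69.2)(520 − 536.1) + 15.2 = 13.97
anchor → Form T (Sample 2): y = (93.2/4.4)(13.97 − 16.5) + 496.1 = 442.5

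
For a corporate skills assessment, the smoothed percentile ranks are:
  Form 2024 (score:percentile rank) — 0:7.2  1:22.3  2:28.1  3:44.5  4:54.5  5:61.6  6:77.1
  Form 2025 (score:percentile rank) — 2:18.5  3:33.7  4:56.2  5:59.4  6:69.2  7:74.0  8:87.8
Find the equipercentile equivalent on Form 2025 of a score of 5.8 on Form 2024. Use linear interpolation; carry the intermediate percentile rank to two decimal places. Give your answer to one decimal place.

7.0

PR of 5.8 on Form 2024: 61.6 + (5.8 − 5)/(6 − 5) × (77.1 − 61.6) = 74.00
On Form 2025, PR 74.00 falls between score 6 (PR 69.2) and 7 (PR 74.0).
Interpolate: 6 + (74.00 − 69.2)/(74.0 − 69.2) × (7 − 6) = 7.0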